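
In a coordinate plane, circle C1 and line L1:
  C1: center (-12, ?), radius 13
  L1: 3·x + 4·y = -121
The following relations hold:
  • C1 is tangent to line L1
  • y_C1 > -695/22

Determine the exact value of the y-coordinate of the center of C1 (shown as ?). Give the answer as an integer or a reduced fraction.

1. [C1‖L1]  y_C1² + (85/2)y_C1 + 375/2 = 0  ⇒  y_C1 = -75/2 or -5
2. given y_C1 > -695/22: keep -5

-5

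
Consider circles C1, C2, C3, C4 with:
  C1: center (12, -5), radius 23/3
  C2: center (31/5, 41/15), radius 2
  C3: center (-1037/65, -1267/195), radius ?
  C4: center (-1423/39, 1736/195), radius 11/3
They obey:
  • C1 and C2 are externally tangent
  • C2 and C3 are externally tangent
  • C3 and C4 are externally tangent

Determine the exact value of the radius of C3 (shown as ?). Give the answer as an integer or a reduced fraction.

22

1. [ext C2·C3]  r_C3² + 4r_C3 − 572 = 0  ⇒  r_C3 = 22 (r>0 drops 1)
2. [ext C3·C4]  r_C3² + (22/3)r_C3 − 1936/3 = 0  ⇒  r_C3 = 22 (r>0 drops 1)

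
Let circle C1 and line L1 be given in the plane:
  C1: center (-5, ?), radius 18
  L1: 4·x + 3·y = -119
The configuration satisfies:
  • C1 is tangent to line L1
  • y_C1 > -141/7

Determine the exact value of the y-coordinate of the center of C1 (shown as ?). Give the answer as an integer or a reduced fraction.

-3

1. [C1‖L1]  y_C1² + 66y_C1 + 189 = 0  ⇒  y_C1 = -63 or -3
2. given y_C1 > -141/7: keep -3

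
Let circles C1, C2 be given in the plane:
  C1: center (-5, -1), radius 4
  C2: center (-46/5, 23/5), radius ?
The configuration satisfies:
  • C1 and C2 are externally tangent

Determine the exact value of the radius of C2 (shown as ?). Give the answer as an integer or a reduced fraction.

1. [ext C1·C2]  r_C2² + 8r_C2 − 33 = 0  ⇒  r_C2 = 3 (r>0 drops 1)

3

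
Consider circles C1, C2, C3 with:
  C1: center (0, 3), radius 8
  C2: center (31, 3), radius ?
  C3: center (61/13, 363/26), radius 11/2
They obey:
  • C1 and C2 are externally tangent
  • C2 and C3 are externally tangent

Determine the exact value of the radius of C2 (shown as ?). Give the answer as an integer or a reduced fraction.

1. [ext C1·C2]  r_C2² + 16r_C2 − 897 = 0  ⇒  r_C2 = 23 (r>0 drops 1)
2. [ext C2·C3]  r_C2² + 11r_C2 − 782 = 0  ⇒  r_C2 = 23 (r>0 drops 1)

23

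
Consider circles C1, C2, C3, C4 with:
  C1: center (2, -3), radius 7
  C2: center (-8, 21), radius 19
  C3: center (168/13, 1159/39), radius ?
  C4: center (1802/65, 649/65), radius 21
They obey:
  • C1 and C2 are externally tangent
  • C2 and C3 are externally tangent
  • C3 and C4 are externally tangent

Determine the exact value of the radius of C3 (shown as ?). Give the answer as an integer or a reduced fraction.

1. [ext C2·C3]  r_C3² + 38r_C3 − 1375/9 = 0  ⇒  r_C3 = 11/3 (r>0 drops 1)
2. [ext C3·C4]  r_C3² + 42r_C3 − 1507/9 = 0  ⇒  r_C3 = 11/3 (r>0 drops 1)

11/3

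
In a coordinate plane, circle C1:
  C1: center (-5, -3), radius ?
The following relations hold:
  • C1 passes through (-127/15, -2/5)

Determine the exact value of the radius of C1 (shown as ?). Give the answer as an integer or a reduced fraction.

13/3

1. [C1∋P]  r_C1² − 169/9 = 0  ⇒  r_C1 = 13/3 (r>0 drops 1)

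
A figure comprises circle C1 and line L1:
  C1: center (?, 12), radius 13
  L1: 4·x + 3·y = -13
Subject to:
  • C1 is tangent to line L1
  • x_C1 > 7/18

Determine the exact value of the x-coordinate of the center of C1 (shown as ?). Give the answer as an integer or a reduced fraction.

4

1. [C1‖L1]  x_C1² + (49/2)x_C1 − 114 = 0  ⇒  x_C1 = -57/2 or 4
2. given x_C1 > 7/18: keep 4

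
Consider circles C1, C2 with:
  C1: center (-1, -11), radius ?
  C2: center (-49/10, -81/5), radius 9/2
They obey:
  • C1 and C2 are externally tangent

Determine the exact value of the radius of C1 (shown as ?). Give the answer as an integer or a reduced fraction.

2

1. [ext C1·C2]  r_C1² + 9r_C1 − 22 = 0  ⇒  r_C1 = 2 (r>0 drops 1)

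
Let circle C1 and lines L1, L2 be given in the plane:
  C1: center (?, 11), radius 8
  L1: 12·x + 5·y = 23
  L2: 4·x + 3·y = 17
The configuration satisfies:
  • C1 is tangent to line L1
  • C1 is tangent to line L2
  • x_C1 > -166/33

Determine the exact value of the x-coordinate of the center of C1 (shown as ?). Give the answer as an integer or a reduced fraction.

1. [C1‖L1]  x_C1² + (16/3)x_C1 − 68 = 0  ⇒  x_C1 = -34/3 or 6
2. [C1‖L2]  x_C1² + 8x_C1 − 84 = 0  ⇒  x_C1 = -14 or 6

6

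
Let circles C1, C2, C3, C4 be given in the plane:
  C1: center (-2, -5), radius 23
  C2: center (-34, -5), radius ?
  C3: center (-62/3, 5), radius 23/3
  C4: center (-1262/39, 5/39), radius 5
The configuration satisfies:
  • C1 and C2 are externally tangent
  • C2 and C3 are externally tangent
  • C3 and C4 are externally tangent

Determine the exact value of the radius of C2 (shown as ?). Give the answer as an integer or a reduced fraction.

1. [ext C1·C2]  r_C2² + 46r_C2 − 495 = 0  ⇒  r_C2 = 9 (r>0 drops 1)
2. [ext C2·C3]  r_C2² + (46/3)r_C2 − 219 = 0  ⇒  r_C2 = 9 (r>0 drops 1)

9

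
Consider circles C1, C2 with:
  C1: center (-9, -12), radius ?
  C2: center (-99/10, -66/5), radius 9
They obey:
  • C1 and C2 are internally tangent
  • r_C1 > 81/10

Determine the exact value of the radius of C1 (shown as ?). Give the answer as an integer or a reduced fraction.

1. [int C1,C2]  r_C1² − 18r_C1 + 315/4 = 0  ⇒  r_C1 = 15/2 or 21/2
2. given r_C1 > 81/10: keep 21/2

21/2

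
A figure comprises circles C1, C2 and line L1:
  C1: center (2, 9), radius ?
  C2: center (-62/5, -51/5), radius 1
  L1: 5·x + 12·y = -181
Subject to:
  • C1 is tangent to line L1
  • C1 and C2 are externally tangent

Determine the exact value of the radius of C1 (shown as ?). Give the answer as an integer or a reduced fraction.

23

1. [C1‖L1]  r_C1² − 529 = 0  ⇒  r_C1 = 23 (r>0 drops 1)
2. [ext C1·C2]  r_C1² + 2r_C1 − 575 = 0  ⇒  r_C1 = 23 (r>0 drops 1)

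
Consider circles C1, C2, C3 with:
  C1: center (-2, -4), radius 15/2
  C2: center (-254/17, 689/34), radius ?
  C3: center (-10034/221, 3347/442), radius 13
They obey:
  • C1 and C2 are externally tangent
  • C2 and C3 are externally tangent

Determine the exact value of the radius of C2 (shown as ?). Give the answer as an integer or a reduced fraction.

1. [ext C1·C2]  r_C2² + 15r_C2 − 700 = 0  ⇒  r_C2 = 20 (r>0 drops 1)
2. [ext C2·C3]  r_C2² + 26r_C2 − 920 = 0  ⇒  r_C2 = 20 (r>0 drops 1)

20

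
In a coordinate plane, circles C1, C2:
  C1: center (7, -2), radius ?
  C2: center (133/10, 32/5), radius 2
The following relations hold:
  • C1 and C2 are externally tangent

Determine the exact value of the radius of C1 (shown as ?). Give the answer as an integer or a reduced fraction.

1. [ext C1·C2]  r_C1² + 4r_C1 − 425/4 = 0  ⇒  r_C1 = 17/2 (r>0 drops 1)

17/2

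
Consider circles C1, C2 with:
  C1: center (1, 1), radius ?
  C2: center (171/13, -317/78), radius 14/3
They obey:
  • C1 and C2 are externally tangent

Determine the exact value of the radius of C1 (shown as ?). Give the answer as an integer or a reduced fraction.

17/2

1. [ext C1·C2]  r_C1² + (28/3)r_C1 − 1819/12 = 0  ⇒  r_C1 = 17/2 (r>0 drops 1)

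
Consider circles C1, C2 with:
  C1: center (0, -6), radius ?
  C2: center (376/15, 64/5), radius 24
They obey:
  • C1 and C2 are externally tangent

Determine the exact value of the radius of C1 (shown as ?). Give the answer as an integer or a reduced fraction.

1. [ext C1·C2]  r_C1² + 48r_C1 − 3652/9 = 0  ⇒  r_C1 = 22/3 (r>0 drops 1)

22/3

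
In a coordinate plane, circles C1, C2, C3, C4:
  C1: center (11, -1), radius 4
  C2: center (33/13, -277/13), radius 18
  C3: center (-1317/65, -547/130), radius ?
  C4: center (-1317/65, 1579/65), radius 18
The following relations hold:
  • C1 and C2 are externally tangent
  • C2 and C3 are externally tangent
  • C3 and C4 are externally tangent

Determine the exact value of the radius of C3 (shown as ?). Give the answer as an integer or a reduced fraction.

1. [ext C2·C3]  r_C3² + 36r_C3 − 1953/4 = 0  ⇒  r_C3 = 21/2 (r>0 drops 1)
2. [ext C3·C4]  r_C3² + 36r_C3 − 1953/4 = 0  ⇒  r_C3 = 21/2 (r>0 drops 1)

21/2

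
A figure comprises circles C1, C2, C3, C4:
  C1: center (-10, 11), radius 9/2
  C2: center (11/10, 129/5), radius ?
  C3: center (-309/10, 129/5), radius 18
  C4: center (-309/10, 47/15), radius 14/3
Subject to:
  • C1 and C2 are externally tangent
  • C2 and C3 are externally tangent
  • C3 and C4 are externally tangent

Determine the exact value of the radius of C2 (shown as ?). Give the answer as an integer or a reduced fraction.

1. [ext C1·C2]  r_C2² + 9r_C2 − 322 = 0  ⇒  r_C2 = 14 (r>0 drops 1)
2. [ext C2·C3]  r_C2² + 36r_C2 − 700 = 0  ⇒  r_C2 = 14 (r>0 drops 1)

14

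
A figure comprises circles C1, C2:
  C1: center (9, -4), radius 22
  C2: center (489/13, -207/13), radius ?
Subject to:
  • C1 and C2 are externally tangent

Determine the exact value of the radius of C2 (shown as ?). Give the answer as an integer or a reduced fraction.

1. [ext C1·C2]  r_C2² + 44r_C2 − 477 = 0  ⇒  r_C2 = 9 (r>0 drops 1)

9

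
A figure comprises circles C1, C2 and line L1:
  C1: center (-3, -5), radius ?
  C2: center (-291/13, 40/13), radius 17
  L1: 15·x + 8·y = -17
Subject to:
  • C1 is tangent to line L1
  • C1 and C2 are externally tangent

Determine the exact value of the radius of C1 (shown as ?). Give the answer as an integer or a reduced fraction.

1. [C1‖L1]  r_C1² − 16 = 0  ⇒  r_C1 = 4 (r>0 drops 1)
2. [ext C1·C2]  r_C1² + 34r_C1 − 152 = 0  ⇒  r_C1 = 4 (r>0 drops 1)

4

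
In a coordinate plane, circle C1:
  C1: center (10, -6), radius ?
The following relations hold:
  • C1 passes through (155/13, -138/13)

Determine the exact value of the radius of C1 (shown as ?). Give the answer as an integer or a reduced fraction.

5

1. [C1∋P]  r_C1² − 25 = 0  ⇒  r_C1 = 5 (r>0 drops 1)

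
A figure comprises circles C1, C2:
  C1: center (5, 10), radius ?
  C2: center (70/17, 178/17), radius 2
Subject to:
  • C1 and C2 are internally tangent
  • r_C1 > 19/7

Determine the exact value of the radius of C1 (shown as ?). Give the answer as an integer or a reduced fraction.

3

1. [int C1,C2]  r_C1² − 4r_C1 + 3 = 0  ⇒  r_C1 = 1 or 3
2. given r_C1 > 19/7: keep 3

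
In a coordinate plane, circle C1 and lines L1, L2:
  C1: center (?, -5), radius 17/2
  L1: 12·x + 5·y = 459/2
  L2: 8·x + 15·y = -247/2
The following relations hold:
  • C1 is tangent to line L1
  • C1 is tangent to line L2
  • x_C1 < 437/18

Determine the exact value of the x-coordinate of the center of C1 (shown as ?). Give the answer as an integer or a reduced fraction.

12

1. [C1‖L1]  x_C1² − (509/12)x_C1 + 365 = 0  ⇒  x_C1 = 12 or 365/12
2. [C1‖L2]  x_C1² + (97/8)x_C1 − 579/2 = 0  ⇒  x_C1 = -193/8 or 12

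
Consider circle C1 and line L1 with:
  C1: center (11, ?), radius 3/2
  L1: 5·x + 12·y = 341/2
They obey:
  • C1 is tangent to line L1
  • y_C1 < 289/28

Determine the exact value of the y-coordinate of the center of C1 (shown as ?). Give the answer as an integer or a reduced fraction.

8

1. [C1‖L1]  y_C1² − (77/4)y_C1 + 90 = 0  ⇒  y_C1 = 8 or 45/4
2. given y_C1 < 289/28: keep 8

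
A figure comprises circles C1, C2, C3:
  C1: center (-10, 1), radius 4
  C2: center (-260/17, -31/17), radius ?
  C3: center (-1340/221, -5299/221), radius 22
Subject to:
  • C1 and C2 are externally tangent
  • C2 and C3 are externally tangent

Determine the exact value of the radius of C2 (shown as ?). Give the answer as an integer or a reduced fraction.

2

1. [ext C1·C2]  r_C2² + 8r_C2 − 20 = 0  ⇒  r_C2 = 2 (r>0 drops 1)
2. [ext C2·C3]  r_C2² + 44r_C2 − 92 = 0  ⇒  r_C2 = 2 (r>0 drops 1)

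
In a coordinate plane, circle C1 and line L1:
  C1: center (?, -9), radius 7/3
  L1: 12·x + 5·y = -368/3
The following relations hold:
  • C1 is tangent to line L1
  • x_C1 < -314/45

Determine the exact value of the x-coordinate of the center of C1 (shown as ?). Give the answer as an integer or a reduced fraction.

-9

1. [C1‖L1]  x_C1² + (233/18)x_C1 + 71/2 = 0  ⇒  x_C1 = -9 or -71/18
2. given x_C1 < -314/45: keep -9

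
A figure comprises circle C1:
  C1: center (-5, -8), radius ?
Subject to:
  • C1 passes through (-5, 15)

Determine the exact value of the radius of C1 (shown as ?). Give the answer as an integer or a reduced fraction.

23

1. [C1∋P]  r_C1² − 529 = 0  ⇒  r_C1 = 23 (r>0 drops 1)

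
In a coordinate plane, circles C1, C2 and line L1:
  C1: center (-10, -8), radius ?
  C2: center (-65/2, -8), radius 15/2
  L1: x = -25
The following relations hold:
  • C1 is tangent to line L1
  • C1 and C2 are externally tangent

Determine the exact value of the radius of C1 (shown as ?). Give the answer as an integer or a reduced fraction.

1. [C1‖L1]  r_C1² − 225 = 0  ⇒  r_C1 = 15 (r>0 drops 1)
2. [ext C1·C2]  r_C1² + 15r_C1 − 450 = 0  ⇒  r_C1 = 15 (r>0 drops 1)

15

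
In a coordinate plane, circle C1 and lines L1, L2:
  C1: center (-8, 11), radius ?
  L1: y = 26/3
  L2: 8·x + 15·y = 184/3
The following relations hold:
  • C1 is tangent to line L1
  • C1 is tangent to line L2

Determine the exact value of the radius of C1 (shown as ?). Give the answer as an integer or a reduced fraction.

7/3

1. [C1‖L1]  r_C1² − 49/9 = 0  ⇒  r_C1 = 7/3 (r>0 drops 1)
2. [C1‖L2]  r_C1² − 49/9 = 0  ⇒  r_C1 = 7/3 (r>0 drops 1)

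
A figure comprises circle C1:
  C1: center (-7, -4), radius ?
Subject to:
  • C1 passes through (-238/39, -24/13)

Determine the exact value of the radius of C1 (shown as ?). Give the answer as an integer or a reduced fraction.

1. [C1∋P]  r_C1² − 49/9 = 0  ⇒  r_C1 = 7/3 (r>0 drops 1)

7/3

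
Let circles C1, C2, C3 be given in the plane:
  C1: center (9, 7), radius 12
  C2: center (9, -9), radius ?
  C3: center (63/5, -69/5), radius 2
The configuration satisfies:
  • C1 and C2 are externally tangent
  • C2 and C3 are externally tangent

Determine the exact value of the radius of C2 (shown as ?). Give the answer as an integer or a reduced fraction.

4

1. [ext C1·C2]  r_C2² + 24r_C2 − 112 = 0  ⇒  r_C2 = 4 (r>0 drops 1)
2. [ext C2·C3]  r_C2² + 4r_C2 − 32 = 0  ⇒  r_C2 = 4 (r>0 drops 1)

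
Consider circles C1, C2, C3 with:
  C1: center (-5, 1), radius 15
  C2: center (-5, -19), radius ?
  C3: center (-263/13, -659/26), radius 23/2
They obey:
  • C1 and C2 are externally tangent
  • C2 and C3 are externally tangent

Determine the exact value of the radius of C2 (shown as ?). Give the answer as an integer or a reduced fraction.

5

1. [ext C1·C2]  r_C2² + 30r_C2 − 175 = 0  ⇒  r_C2 = 5 (r>0 drops 1)
2. [ext C2·C3]  r_C2² + 23r_C2 − 140 = 0  ⇒  r_C2 = 5 (r>0 drops 1)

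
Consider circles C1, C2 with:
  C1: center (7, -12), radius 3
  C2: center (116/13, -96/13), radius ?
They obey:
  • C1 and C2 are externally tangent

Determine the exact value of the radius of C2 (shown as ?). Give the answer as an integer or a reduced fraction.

1. [ext C1·C2]  r_C2² + 6r_C2 − 16 = 0  ⇒  r_C2 = 2 (r>0 drops 1)

2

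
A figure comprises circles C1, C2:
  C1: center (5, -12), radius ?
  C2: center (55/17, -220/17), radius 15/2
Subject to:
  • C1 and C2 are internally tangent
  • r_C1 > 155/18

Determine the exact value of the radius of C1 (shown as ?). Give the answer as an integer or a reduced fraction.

1. [int C1,C2]  r_C1² − 15r_C1 + 209/4 = 0  ⇒  r_C1 = 11/2 or 19/2
2. given r_C1 > 155/18: keep 19/2

19/2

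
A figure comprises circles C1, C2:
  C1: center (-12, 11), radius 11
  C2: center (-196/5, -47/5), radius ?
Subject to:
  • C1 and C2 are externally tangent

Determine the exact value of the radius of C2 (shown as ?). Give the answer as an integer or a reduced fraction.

23

1. [ext C1·C2]  r_C2² + 22r_C2 − 1035 = 0  ⇒  r_C2 = 23 (r>0 drops 1)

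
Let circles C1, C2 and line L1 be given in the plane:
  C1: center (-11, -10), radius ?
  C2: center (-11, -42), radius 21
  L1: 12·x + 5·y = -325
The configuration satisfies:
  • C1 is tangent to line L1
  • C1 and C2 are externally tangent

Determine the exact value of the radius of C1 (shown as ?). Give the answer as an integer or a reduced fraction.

1. [C1‖L1]  r_C1² − 121 = 0  ⇒  r_C1 = 11 (r>0 drops 1)
2. [ext C1·C2]  r_C1² + 42r_C1 − 583 = 0  ⇒  r_C1 = 11 (r>0 drops 1)

11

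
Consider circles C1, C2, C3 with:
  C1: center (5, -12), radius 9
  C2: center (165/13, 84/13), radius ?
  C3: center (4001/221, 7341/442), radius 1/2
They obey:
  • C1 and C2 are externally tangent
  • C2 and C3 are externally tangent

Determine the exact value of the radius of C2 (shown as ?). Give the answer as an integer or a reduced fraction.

11

1. [ext C1·C2]  r_C2² + 18r_C2 − 319 = 0  ⇒  r_C2 = 11 (r>0 drops 1)
2. [ext C2·C3]  r_C2² + 1r_C2 − 132 = 0  ⇒  r_C2 = 11 (r>0 drops 1)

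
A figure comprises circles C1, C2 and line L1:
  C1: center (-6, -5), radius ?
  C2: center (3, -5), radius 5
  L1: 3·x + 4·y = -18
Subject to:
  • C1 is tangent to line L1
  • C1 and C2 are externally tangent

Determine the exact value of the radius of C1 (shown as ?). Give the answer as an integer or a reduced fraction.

1. [C1‖L1]  r_C1² − 16 = 0  ⇒  r_C1 = 4 (r>0 drops 1)
2. [ext C1·C2]  r_C1² + 10r_C1 − 56 = 0  ⇒  r_C1 = 4 (r>0 drops 1)

4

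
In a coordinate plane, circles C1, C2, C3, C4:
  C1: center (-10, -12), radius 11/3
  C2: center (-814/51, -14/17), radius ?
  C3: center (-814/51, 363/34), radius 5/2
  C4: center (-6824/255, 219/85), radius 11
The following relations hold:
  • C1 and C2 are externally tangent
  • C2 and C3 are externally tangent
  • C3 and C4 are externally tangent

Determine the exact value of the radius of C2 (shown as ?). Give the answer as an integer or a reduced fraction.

9

1. [ext C1·C2]  r_C2² + (22/3)r_C2 − 147 = 0  ⇒  r_C2 = 9 (r>0 drops 1)
2. [ext C2·C3]  r_C2² + 5r_C2 − 126 = 0  ⇒  r_C2 = 9 (r>0 drops 1)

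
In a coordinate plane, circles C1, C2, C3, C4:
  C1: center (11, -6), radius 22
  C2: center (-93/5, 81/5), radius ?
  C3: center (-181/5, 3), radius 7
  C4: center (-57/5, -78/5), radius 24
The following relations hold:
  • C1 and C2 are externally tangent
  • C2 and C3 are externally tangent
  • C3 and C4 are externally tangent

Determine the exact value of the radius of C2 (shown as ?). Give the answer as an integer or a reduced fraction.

15

1. [ext C1·C2]  r_C2² + 44r_C2 − 885 = 0  ⇒  r_C2 = 15 (r>0 drops 1)
2. [ext C2·C3]  r_C2² + 14r_C2 − 435 = 0  ⇒  r_C2 = 15 (r>0 drops 1)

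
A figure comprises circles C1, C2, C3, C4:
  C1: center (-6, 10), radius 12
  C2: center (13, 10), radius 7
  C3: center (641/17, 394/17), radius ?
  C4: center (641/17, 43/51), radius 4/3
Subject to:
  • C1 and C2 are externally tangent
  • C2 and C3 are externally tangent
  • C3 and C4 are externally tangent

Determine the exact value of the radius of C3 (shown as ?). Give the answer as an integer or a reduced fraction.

21

1. [ext C2·C3]  r_C3² + 14r_C3 − 735 = 0  ⇒  r_C3 = 21 (r>0 drops 1)
2. [ext C3·C4]  r_C3² + (8/3)r_C3 − 497 = 0  ⇒  r_C3 = 21 (r>0 drops 1)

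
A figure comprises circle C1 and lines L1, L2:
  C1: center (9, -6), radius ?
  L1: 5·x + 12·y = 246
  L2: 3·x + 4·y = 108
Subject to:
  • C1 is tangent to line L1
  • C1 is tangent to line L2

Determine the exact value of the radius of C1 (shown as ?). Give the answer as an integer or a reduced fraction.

21

1. [C1‖L1]  r_C1² − 441 = 0  ⇒  r_C1 = 21 (r>0 drops 1)
2. [C1‖L2]  r_C1² − 441 = 0  ⇒  r_C1 = 21 (r>0 drops 1)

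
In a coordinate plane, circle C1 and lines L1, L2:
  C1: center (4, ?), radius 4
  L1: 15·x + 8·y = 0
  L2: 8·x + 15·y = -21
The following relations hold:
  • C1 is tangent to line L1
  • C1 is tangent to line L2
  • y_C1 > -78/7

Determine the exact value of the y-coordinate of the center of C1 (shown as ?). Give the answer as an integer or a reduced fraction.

1

1. [C1‖L1]  y_C1² + 15y_C1 − 16 = 0  ⇒  y_C1 = -16 or 1
2. [C1‖L2]  y_C1² + (106/15)y_C1 − 121/15 = 0  ⇒  y_C1 = -121/15 or 1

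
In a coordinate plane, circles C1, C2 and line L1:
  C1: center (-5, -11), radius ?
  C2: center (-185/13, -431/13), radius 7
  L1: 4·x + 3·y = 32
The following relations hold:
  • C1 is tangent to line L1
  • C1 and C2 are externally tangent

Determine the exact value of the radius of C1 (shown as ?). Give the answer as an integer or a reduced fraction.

17

1. [C1‖L1]  r_C1² − 289 = 0  ⇒  r_C1 = 17 (r>0 drops 1)
2. [ext C1·C2]  r_C1² + 14r_C1 − 527 = 0  ⇒  r_C1 = 17 (r>0 drops 1)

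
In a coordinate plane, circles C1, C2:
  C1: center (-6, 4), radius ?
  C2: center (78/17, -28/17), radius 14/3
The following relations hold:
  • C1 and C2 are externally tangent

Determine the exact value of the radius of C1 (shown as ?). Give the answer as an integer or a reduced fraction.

1. [ext C1·C2]  r_C1² + (28/3)r_C1 − 1100/9 = 0  ⇒  r_C1 = 22/3 (r>0 drops 1)

22/3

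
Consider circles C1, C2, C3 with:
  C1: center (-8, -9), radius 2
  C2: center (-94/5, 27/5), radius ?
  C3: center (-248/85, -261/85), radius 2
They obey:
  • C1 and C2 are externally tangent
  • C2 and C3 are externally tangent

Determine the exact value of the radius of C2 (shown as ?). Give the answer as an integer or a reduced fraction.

16

1. [ext C1·C2]  r_C2² + 4r_C2 − 320 = 0  ⇒  r_C2 = 16 (r>0 drops 1)
2. [ext C2·C3]  r_C2² + 4r_C2 − 320 = 0  ⇒  r_C2 = 16 (r>0 drops 1)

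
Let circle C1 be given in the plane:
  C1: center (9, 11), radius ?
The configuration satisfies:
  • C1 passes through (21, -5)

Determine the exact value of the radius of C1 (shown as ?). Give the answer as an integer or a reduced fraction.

1. [C1∋P]  r_C1² − 400 = 0  ⇒  r_C1 = 20 (r>0 drops 1)

20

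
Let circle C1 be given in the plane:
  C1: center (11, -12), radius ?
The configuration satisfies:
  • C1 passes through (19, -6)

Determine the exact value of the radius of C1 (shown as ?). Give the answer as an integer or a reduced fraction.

10

1. [C1∋P]  r_C1² − 100 = 0  ⇒  r_C1 = 10 (r>0 drops 1)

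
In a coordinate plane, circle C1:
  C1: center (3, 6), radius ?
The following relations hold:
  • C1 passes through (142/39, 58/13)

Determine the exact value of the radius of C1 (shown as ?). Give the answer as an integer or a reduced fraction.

1. [C1∋P]  r_C1² − 25/9 = 0  ⇒  r_C1 = 5/3 (r>0 drops 1)

5/3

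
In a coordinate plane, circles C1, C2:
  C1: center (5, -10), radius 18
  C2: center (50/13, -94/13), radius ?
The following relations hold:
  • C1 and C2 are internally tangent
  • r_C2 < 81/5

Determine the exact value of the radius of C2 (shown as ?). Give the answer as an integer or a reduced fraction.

15

1. [int C1,C2]  r_C2² − 36r_C2 + 315 = 0  ⇒  r_C2 = 15 or 21
2. given r_C2 < 81/5: keep 15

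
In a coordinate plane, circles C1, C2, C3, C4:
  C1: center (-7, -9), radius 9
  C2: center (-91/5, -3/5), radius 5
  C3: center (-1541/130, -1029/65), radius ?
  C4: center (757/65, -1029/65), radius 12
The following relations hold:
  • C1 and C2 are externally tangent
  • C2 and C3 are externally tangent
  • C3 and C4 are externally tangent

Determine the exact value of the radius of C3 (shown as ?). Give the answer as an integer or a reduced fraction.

23/2

1. [ext C2·C3]  r_C3² + 10r_C3 − 989/4 = 0  ⇒  r_C3 = 23/2 (r>0 drops 1)
2. [ext C3·C4]  r_C3² + 24r_C3 − 1633/4 = 0  ⇒  r_C3 = 23/2 (r>0 drops 1)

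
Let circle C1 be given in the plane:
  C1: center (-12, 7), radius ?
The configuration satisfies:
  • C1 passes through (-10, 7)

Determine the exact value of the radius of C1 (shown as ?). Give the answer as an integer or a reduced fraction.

1. [C1∋P]  r_C1² − 4 = 0  ⇒  r_C1 = 2 (r>0 drops 1)

2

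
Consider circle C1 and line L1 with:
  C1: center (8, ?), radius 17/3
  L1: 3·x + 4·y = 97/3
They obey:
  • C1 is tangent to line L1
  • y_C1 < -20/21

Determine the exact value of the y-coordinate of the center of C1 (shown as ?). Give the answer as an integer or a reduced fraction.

1. [C1‖L1]  y_C1² − (25/6)y_C1 − 275/6 = 0  ⇒  y_C1 = -5 or 55/6
2. given y_C1 < -20/21: keep -5

-5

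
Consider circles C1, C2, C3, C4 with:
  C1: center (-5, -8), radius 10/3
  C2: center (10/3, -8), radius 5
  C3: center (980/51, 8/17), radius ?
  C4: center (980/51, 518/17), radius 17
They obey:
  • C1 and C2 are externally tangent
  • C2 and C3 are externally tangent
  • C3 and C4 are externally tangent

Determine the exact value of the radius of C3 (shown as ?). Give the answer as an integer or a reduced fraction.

13

1. [ext C2·C3]  r_C3² + 10r_C3 − 299 = 0  ⇒  r_C3 = 13 (r>0 drops 1)
2. [ext C3·C4]  r_C3² + 34r_C3 − 611 = 0  ⇒  r_C3 = 13 (r>0 drops 1)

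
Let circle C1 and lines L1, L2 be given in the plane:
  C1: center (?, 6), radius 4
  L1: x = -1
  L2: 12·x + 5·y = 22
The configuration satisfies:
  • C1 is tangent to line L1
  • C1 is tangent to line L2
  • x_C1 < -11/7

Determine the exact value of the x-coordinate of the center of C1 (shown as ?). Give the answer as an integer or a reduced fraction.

1. [C1‖L1]  x_C1² + 2x_C1 − 15 = 0  ⇒  x_C1 = -5 or 3
2. [C1‖L2]  x_C1² + (4/3)x_C1 − 55/3 = 0  ⇒  x_C1 = -5 or 11/3

-5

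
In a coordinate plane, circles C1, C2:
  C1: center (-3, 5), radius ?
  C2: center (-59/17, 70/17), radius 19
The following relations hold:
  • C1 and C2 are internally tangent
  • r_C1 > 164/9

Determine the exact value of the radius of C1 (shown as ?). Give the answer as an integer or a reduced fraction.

20

1. [int C1,C2]  r_C1² − 38r_C1 + 360 = 0  ⇒  r_C1 = 18 or 20
2. given r_C1 > 164/9: keep 20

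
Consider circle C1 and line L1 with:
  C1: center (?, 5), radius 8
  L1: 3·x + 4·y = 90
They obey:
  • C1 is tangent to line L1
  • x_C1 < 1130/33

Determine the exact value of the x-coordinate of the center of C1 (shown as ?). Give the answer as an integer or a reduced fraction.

10

1. [C1‖L1]  x_C1² − (140/3)x_C1 + 1100/3 = 0  ⇒  x_C1 = 10 or 110/3
2. given x_C1 < 1130/33: keep 10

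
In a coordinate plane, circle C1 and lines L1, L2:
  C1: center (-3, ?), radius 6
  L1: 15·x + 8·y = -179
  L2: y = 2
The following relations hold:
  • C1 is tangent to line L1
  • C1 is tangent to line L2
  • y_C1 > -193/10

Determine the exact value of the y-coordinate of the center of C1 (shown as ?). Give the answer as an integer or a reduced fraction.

-4

1. [C1‖L1]  y_C1² + (67/2)y_C1 + 118 = 0  ⇒  y_C1 = -59/2 or -4
2. [C1‖L2]  y_C1² − 4y_C1 − 32 = 0  ⇒  y_C1 = -4 or 8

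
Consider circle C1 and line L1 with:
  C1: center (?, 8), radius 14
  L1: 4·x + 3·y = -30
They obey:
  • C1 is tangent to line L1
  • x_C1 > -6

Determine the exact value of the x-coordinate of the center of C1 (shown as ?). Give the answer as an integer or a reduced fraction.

4

1. [C1‖L1]  x_C1² + 27x_C1 − 124 = 0  ⇒  x_C1 = -31 or 4
2. given x_C1 > -6: keep 4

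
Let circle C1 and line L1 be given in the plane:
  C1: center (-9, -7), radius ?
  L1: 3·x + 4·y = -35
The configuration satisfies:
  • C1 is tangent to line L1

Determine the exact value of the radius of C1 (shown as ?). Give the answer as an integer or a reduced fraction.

4

1. [C1‖L1]  r_C1² − 16 = 0  ⇒  r_C1 = 4 (r>0 drops 1)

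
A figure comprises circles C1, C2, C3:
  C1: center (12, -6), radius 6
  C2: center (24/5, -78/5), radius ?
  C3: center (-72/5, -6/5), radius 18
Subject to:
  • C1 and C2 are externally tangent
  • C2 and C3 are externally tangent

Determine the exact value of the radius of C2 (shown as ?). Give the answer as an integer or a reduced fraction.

1. [ext C1·C2]  r_C2² + 12r_C2 − 108 = 0  ⇒  r_C2 = 6 (r>0 drops 1)
2. [ext C2·C3]  r_C2² + 36r_C2 − 252 = 0  ⇒  r_C2 = 6 (r>0 drops 1)

6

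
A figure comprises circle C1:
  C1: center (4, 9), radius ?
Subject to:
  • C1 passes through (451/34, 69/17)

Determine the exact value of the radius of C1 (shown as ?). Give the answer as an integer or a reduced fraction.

1. [C1∋P]  r_C1² − 441/4 = 0  ⇒  r_C1 = 21/2 (r>0 drops 1)

21/2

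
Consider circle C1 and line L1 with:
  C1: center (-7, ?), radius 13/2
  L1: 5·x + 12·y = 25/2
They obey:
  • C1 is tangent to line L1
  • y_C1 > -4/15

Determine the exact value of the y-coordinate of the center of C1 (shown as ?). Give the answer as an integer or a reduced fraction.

1. [C1‖L1]  y_C1² − (95/12)y_C1 − 407/12 = 0  ⇒  y_C1 = -37/12 or 11
2. given y_C1 > -4/15: keep 11

11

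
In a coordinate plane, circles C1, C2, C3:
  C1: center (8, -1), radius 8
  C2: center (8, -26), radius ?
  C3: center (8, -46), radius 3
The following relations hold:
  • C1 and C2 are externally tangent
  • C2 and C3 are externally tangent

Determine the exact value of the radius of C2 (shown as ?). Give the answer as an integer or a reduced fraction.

17

1. [ext C1·C2]  r_C2² + 16r_C2 − 561 = 0  ⇒  r_C2 = 17 (r>0 drops 1)
2. [ext C2·C3]  r_C2² + 6r_C2 − 391 = 0  ⇒  r_C2 = 17 (r>0 drops 1)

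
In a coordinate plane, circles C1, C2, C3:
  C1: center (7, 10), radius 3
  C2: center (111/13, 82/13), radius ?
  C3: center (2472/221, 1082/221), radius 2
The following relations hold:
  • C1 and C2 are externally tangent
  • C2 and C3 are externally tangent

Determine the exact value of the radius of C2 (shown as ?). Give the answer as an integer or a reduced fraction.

1

1. [ext C1·C2]  r_C2² + 6r_C2 − 7 = 0  ⇒  r_C2 = 1 (r>0 drops 1)
2. [ext C2·C3]  r_C2² + 4r_C2 − 5 = 0  ⇒  r_C2 = 1 (r>0 drops 1)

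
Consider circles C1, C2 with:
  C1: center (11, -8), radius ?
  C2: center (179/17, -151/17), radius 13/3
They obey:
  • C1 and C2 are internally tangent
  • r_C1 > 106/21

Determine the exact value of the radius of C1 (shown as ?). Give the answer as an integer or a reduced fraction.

16/3

1. [int C1,C2]  r_C1² − (26/3)r_C1 + 160/9 = 0  ⇒  r_C1 = 10/3 or 16/3
2. given r_C1 > 106/21: keep 16/3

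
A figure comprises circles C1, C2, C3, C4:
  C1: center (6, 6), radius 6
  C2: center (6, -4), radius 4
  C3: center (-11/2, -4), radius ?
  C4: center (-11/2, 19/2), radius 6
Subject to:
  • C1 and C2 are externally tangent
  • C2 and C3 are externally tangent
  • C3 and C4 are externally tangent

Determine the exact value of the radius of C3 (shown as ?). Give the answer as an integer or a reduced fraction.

1. [ext C2·C3]  r_C3² + 8r_C3 − 465/4 = 0  ⇒  r_C3 = 15/2 (r>0 drops 1)
2. [ext C3·C4]  r_C3² + 12r_C3 − 585/4 = 0  ⇒  r_C3 = 15/2 (r>0 drops 1)

15/2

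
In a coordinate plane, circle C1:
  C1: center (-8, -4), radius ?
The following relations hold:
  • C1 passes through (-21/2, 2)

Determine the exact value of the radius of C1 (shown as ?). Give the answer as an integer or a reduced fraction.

1. [C1∋P]  r_C1² − 169/4 = 0  ⇒  r_C1 = 13/2 (r>0 drops 1)

13/2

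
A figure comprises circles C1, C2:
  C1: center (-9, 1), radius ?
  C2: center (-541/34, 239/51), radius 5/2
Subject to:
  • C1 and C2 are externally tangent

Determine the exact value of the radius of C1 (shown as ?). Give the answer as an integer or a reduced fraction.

16/3

1. [ext C1·C2]  r_C1² + 5r_C1 − 496/9 = 0  ⇒  r_C1 = 16/3 (r>0 drops 1)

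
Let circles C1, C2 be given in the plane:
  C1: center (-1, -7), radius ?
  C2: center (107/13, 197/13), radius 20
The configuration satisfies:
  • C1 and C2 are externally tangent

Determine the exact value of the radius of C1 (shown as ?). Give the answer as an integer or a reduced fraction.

1. [ext C1·C2]  r_C1² + 40r_C1 − 176 = 0  ⇒  r_C1 = 4 (r>0 drops 1)

4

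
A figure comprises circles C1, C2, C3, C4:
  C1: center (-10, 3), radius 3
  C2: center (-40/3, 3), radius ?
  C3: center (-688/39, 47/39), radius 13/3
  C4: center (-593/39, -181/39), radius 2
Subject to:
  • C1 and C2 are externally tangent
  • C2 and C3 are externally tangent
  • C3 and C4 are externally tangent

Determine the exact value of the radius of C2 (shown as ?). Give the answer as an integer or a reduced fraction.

1/3

1. [ext C1·C2]  r_C2² + 6r_C2 − 19/9 = 0  ⇒  r_C2 = 1/3 (r>0 drops 1)
2. [ext C2·C3]  r_C2² + (26/3)r_C2 − 3 = 0  ⇒  r_C2 = 1/3 (r>0 drops 1)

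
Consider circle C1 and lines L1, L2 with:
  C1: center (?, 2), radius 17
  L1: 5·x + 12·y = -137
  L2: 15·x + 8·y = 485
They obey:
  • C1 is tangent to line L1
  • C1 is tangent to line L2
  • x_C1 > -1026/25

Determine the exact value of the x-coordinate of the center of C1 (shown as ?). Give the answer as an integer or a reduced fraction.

1. [C1‖L1]  x_C1² + (322/5)x_C1 − 4584/5 = 0  ⇒  x_C1 = -382/5 or 12
2. [C1‖L2]  x_C1² − (938/15)x_C1 + 3032/5 = 0  ⇒  x_C1 = 12 or 758/15

12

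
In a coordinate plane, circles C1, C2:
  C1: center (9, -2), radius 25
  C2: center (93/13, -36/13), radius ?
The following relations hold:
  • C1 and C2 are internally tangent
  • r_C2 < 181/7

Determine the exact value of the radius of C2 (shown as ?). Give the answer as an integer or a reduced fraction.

23

1. [int C1,C2]  r_C2² − 50r_C2 + 621 = 0  ⇒  r_C2 = 23 or 27
2. given r_C2 < 181/7: keep 23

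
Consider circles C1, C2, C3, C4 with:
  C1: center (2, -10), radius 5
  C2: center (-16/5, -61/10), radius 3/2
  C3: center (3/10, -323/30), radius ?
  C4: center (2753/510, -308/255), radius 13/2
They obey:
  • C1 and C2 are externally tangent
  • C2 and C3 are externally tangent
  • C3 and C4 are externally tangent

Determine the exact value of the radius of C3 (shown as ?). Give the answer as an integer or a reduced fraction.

1. [ext C2·C3]  r_C3² + 3r_C3 − 286/9 = 0  ⇒  r_C3 = 13/3 (r>0 drops 1)
2. [ext C3·C4]  r_C3² + 13r_C3 − 676/9 = 0  ⇒  r_C3 = 13/3 (r>0 drops 1)

13/3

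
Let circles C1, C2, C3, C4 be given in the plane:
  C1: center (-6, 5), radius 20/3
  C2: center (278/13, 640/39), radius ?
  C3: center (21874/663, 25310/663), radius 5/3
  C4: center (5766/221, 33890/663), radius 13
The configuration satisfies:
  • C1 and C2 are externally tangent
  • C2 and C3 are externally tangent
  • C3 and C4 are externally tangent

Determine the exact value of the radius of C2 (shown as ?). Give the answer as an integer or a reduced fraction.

23

1. [ext C1·C2]  r_C2² + (40/3)r_C2 − 2507/3 = 0  ⇒  r_C2 = 23 (r>0 drops 1)
2. [ext C2·C3]  r_C2² + (10/3)r_C2 − 1817/3 = 0  ⇒  r_C2 = 23 (r>0 drops 1)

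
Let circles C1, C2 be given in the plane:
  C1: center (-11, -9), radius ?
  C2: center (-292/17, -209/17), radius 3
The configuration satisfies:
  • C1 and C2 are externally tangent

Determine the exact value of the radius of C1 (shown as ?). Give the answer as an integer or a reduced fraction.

4

1. [ext C1·C2]  r_C1² + 6r_C1 − 40 = 0  ⇒  r_C1 = 4 (r>0 drops 1)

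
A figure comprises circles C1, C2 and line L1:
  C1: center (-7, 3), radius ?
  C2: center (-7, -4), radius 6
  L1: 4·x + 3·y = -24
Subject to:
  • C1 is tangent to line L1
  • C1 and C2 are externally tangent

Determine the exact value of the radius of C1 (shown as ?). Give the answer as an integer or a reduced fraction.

1. [C1‖L1]  r_C1² − 1 = 0  ⇒  r_C1 = 1 (r>0 drops 1)
2. [ext C1·C2]  r_C1² + 12r_C1 − 13 = 0  ⇒  r_C1 = 1 (r>0 drops 1)

1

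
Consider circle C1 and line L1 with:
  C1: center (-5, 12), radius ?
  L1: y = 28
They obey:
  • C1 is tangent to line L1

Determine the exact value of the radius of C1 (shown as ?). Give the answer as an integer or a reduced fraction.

1. [C1‖L1]  r_C1² − 256 = 0  ⇒  r_C1 = 16 (r>0 drops 1)

16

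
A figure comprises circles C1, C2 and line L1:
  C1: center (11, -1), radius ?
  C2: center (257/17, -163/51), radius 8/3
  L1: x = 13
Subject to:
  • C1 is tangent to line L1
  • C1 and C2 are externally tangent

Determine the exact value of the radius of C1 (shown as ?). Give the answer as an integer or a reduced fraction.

1. [C1‖L1]  r_C1² − 4 = 0  ⇒  r_C1 = 2 (r>0 drops 1)
2. [ext C1·C2]  r_C1² + (16/3)r_C1 − 44/3 = 0  ⇒  r_C1 = 2 (r>0 drops 1)

2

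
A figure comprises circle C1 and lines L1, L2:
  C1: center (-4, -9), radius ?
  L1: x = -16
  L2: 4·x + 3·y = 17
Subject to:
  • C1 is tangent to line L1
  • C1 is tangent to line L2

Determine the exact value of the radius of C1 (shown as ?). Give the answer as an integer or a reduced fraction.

12

1. [C1‖L1]  r_C1² − 144 = 0  ⇒  r_C1 = 12 (r>0 drops 1)
2. [C1‖L2]  r_C1² − 144 = 0  ⇒  r_C1 = 12 (r>0 drops 1)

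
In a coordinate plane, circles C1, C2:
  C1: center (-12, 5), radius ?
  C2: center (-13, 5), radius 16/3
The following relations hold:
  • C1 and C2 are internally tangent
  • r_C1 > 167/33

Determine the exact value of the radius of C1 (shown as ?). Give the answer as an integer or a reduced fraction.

19/3

1. [int C1,C2]  r_C1² − (32/3)r_C1 + 247/9 = 0  ⇒  r_C1 = 13/3 or 19/3
2. given r_C1 > 167/33: keep 19/3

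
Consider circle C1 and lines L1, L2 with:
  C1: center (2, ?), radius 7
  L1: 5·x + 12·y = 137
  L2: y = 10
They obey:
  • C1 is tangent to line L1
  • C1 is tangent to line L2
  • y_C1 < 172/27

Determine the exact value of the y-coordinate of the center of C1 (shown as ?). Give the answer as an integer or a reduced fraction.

3

1. [C1‖L1]  y_C1² − (127/6)y_C1 + 109/2 = 0  ⇒  y_C1 = 3 or 109/6
2. [C1‖L2]  y_C1² − 20y_C1 + 51 = 0  ⇒  y_C1 = 3 or 17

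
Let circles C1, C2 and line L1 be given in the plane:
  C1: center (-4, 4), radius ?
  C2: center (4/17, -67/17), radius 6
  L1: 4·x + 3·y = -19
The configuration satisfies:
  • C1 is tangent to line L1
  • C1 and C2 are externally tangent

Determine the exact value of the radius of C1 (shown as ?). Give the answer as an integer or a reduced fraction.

1. [C1‖L1]  r_C1² − 9 = 0  ⇒  r_C1 = 3 (r>0 drops 1)
2. [ext C1·C2]  r_C1² + 12r_C1 − 45 = 0  ⇒  r_C1 = 3 (r>0 drops 1)

3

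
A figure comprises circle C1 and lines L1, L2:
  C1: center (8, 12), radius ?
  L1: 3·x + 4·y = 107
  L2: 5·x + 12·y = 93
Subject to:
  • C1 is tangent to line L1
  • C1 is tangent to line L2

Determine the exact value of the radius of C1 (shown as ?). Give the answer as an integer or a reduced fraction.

1. [C1‖L1]  r_C1² − 49 = 0  ⇒  r_C1 = 7 (r>0 drops 1)
2. [C1‖L2]  r_C1² − 49 = 0  ⇒  r_C1 = 7 (r>0 drops 1)

7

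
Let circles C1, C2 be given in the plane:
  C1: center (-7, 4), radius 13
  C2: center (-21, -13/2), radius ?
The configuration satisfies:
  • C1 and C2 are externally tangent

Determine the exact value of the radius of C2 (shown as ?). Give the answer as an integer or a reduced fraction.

9/2

1. [ext C1·C2]  r_C2² + 26r_C2 − 549/4 = 0  ⇒  r_C2 = 9/2 (r>0 drops 1)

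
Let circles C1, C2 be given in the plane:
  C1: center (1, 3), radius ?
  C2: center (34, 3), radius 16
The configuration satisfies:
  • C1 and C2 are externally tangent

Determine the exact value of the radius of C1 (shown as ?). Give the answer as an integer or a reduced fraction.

17

1. [ext C1·C2]  r_C1² + 32r_C1 − 833 = 0  ⇒  r_C1 = 17 (r>0 drops 1)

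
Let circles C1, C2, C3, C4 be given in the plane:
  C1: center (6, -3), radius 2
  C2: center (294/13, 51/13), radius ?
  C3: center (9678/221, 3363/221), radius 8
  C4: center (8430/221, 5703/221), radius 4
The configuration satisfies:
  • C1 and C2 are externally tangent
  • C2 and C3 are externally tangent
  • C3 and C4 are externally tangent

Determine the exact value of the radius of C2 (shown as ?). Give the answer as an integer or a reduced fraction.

1. [ext C1·C2]  r_C2² + 4r_C2 − 320 = 0  ⇒  r_C2 = 16 (r>0 drops 1)
2. [ext C2·C3]  r_C2² + 16r_C2 − 512 = 0  ⇒  r_C2 = 16 (r>0 drops 1)

16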